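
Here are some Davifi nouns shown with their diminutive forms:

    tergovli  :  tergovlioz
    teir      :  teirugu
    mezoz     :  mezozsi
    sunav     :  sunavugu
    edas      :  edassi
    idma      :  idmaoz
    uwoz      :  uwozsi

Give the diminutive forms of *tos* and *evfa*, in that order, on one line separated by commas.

tossi, evfaoz

The suffix is conditioned by the final sound: -si when the stem ends in a sibilant (*mezoz*, *edas*, *uwoz*); -ugu when the stem ends in a non-sibilant consonant (*teir*, *sunav*); -oz when the stem ends in a vowel (*tergovli*, *idma*).
The final sound of *tos* is /s/, which is a sibilant, so the suffix is -si, giving *tossi*.
The final sound of *evfa* is /a/, which is a vowel, so the suffix is -oz, giving *evfaoz*.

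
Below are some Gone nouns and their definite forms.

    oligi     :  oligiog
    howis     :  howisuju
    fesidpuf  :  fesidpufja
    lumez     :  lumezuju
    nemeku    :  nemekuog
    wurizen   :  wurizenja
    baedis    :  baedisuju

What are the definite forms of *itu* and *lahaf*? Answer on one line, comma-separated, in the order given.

ituog, lahafja

Looking at the final sound of each stem: -uju when the stem ends in a sibilant (*howis*, *lumez*, *baedis*); -ja when the stem ends in a non-sibilant consonant (*fesidpuf*, *wurizen*); -og when the stem ends in a vowel (*oligi*, *nemeku*).
The final sound of *itu* is /u/, which is a vowel, so the suffix is -og, giving *ituog*.
Since the final sound of *lahaf* is /f/ (a non-sibilant consonant), it takes -ja, giving *lahafja*.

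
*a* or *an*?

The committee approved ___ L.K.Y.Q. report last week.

an

The indefinite article is chosen by the initial *sound* of the following word, not its spelling.
The initialism *L.K.Y.Q.* is read letter by letter; the first letter, L, is pronounced /ɛl/, which begins with a vowel sound.
So the article is *an*: The committee approved an L.K.Y.Q. report last week.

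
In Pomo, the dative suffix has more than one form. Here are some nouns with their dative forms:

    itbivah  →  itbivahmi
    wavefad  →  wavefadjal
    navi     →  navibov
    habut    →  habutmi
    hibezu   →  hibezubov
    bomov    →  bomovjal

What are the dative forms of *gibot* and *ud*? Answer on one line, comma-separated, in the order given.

gibotmi, udjal

Looking at the final sound of each stem: -mi when the stem ends in a voiceless consonant (*itbivah*, *habut*); -jal when the stem ends in a voiced consonant (*wavefad*, *bomov*); -bov when the stem ends in a vowel (*navi*, *hibezu*).
*gibot* — final sound /t/ (a voiceless consonant) → -mi → *gibotmi*.
Since the final sound of *ud* is /d/ (a voiced consonant), it takes -jal, giving *udjal*.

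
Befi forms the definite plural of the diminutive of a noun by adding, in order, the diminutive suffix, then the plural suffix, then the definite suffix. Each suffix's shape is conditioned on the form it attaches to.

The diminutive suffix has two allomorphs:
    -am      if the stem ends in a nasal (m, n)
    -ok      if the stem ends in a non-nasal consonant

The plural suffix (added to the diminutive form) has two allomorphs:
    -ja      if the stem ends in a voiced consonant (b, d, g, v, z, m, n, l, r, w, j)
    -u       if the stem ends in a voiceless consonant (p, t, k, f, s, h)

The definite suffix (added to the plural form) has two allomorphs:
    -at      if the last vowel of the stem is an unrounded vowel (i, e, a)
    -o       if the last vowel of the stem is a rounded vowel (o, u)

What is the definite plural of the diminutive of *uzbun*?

uzbunamjaat

*uzbun* — final consonant /n/ (a nasal) → -am → *uzbunam*.
The final consonant of the diminutive form *uzbunam* is /m/, which is voiced, so the plural suffix is -ja, giving *uzbunamja*.
The plural form *uzbunamja* — last vowel /a/ (an unrounded vowel) → -at → *uzbunamjaat*.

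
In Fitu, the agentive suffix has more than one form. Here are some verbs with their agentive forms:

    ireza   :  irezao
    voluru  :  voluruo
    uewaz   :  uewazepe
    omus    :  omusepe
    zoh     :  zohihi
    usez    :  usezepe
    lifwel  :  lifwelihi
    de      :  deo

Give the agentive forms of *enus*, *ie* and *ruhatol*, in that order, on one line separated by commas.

The suffix is conditioned by the final sound: -epe when the stem ends in a sibilant (*uewaz*, *omus*, *usez*); -ihi when the stem ends in a non-sibilant consonant (*zoh*, *lifwel*); -o when the stem ends in a vowel (*ireza*, *voluru*, *de*).
*enus* — final sound /s/ (a sibilant) → -epe → *enusepe*.
*ie*: final sound = /e/, a vowel → -o → *ieo*.
*ruhatol*: final sound = /l/, a non-sibilant consonant → -ihi → *ruhatolihi*.

enusepe, ieo, ruhatolihi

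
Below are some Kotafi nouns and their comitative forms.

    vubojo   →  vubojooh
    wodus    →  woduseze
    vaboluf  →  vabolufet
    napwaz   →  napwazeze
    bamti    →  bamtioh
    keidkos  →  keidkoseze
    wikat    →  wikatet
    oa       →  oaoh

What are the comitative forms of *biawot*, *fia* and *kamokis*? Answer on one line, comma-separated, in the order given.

The suffix is conditioned by the final sound: -eze when the stem ends in a sibilant (*wodus*, *napwaz*, *keidkos*); -et when the stem ends in a non-sibilant consonant (*vaboluf*, *wikat*); -oh when the stem ends in a vowel (*vubojo*, *bamti*, *oa*).
Since the final sound of *biawot* is /t/ (a non-sibilant consonant), it takes -et, giving *biawotet*.
Since the final sound of *fia* is /a/ (a vowel), it takes -oh, giving *fiaoh*.
*kamokis* — final sound /s/ (a sibilant) → -eze → *kamokiseze*.

biawotet, fiaoh, kamokiseze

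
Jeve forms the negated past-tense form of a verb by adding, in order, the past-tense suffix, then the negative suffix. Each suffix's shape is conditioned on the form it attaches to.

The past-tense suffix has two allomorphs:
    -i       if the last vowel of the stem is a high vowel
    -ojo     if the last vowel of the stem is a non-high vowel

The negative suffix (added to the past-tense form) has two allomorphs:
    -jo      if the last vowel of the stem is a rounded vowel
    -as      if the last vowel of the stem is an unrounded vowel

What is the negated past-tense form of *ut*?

utias

*ut*: last vowel = /u/, a high vowel → -i → *uti*.
The past-tense form *uti* — last vowel /i/ (an unrounded vowel) → -as → *utias*.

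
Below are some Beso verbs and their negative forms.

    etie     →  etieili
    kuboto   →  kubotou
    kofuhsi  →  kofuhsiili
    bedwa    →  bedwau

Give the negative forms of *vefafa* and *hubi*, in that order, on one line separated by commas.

The alternation tracks the last vowel of the stem — -ili when the last vowel of the stem is a front vowel (*etie*, *kofuhsi*); -u when the last vowel of the stem is a back vowel (*kuboto*, *bedwa*).
*vefafa*: last vowel = /a/, a back vowel → -u → *vefafau*.
The last vowel of *hubi* is /i/, which is a front vowel, so the suffix is -ili, giving *hubiili*.

vefafau, hubiili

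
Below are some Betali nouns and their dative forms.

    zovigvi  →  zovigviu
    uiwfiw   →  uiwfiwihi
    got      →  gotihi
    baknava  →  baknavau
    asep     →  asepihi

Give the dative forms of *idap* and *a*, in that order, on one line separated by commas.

Looking at the final sound of each stem: -ihi when the stem ends in a consonant (*uiwfiw*, *got*, *asep*); -u when the stem ends in a vowel (*zovigvi*, *baknava*).
*idap* — final sound /p/ (a consonant) → -ihi → *idapihi*.
The final sound of *a* is /a/, which is a vowel, so the suffix is -u, giving *au*.

idapihi, au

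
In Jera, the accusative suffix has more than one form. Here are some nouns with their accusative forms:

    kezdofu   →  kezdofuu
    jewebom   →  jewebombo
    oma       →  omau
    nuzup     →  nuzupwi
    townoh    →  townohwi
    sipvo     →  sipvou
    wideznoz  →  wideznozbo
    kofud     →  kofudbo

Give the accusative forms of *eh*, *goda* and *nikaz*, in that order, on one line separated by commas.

The pattern is voicing of the final sound: -wi when the stem ends in a voiceless consonant (*nuzup*, *townoh*); -bo when the stem ends in a voiced consonant (*jewebom*, *wideznoz*, *kofud*); -u when the stem ends in a vowel (*kezdofu*, *oma*, *sipvo*).
*eh*: final sound = /h/, a voiceless consonant → -wi → *ehwi*.
The final sound of *goda* is /a/, which is a vowel, so the suffix is -u, giving *godau*.
*nikaz*: final sound = /z/, a voiced consonant → -bo → *nikazbo*.

ehwi, godau, nikazbo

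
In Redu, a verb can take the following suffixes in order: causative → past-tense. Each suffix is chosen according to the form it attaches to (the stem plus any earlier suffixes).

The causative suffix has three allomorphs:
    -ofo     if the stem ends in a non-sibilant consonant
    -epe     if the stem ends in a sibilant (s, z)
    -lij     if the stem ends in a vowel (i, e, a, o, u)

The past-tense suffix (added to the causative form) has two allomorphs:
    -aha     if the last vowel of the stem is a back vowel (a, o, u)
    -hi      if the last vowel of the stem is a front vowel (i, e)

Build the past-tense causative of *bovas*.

Since the final sound of *bovas* is /s/ (a sibilant), it takes -epe, giving *bovasepe*.
The last vowel of the causative form *bovasepe* is /e/, which is a front vowel, so the past-tense suffix is -hi, giving *bovasepehi*.

bovasepehi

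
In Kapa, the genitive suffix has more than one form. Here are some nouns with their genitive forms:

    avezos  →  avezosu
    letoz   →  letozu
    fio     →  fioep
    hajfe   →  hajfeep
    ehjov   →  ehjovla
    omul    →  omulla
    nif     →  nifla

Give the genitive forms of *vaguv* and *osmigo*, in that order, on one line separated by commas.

Looking at the final sound of each stem: -u when the stem ends in a sibilant (*avezos*, *letoz*); -la when the stem ends in a non-sibilant consonant (*ehjov*, *omul*, *nif*); -ep when the stem ends in a vowel (*fio*, *hajfe*).
Since the final sound of *vaguv* is /v/ (a non-sibilant consonant), it takes -la, giving *vaguvla*.
*osmigo* — final sound /o/ (a vowel) → -ep → *osmigoep*.

vaguvla, osmigoep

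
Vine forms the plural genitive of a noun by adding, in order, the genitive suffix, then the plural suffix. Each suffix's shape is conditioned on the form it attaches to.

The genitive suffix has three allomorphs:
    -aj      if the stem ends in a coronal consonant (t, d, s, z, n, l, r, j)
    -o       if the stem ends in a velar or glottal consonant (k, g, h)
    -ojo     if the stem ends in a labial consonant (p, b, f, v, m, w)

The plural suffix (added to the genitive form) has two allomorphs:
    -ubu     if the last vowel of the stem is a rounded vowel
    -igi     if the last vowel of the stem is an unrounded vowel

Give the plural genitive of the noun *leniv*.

The final consonant of *leniv* is /v/, which is labial, so the genitive suffix is -ojo, giving *lenivojo*.
The genitive form *lenivojo*: last vowel = /o/, a rounded vowel → -ubu → *lenivojoubu*.

lenivojoubu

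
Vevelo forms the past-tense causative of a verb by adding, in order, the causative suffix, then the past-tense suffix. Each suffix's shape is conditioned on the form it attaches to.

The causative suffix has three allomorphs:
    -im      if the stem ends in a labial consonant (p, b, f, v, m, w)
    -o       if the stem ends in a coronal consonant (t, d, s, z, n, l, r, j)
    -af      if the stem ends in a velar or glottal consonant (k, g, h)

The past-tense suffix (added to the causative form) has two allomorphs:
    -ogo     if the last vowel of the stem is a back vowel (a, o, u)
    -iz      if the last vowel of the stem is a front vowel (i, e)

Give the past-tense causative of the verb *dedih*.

dedihafogo

*dedih*: final consonant = /h/, velar/glottal → -af → *dedihaf*.
The causative form *dedihaf* — last vowel /a/ (a back vowel) → -ogo → *dedihafogo*.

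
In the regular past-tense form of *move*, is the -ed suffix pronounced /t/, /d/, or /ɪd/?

The stem *move* ends in a voiced sound other than /d/.
The -ed suffix is realized as /ɪd/ after /t, d/; as /t/ after other voiceless consonants; and as /d/ after other voiced sounds.
So -ed on *move* is pronounced /d/.

/d/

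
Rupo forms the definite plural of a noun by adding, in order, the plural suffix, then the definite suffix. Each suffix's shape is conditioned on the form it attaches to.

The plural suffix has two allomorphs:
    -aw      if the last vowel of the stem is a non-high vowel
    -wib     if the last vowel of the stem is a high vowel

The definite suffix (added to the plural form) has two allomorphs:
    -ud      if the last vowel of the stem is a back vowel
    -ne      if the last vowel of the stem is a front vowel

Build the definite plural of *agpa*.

Since the last vowel of *agpa* is /a/ (a non-high vowel), it takes -aw, giving *agpaaw*.
The plural form *agpaaw* — last vowel /a/ (a back vowel) → -ud → *agpaawud*.

agpaawud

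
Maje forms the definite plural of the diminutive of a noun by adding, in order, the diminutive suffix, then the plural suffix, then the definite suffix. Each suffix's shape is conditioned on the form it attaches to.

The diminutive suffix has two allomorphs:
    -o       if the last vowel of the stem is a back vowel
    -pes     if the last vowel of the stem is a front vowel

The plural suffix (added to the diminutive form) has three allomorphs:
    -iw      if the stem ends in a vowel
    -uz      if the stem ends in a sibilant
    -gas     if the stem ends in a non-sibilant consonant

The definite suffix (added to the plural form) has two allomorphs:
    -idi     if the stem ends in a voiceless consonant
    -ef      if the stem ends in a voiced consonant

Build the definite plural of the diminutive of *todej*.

todejpesuzef

The last vowel of *todej* is /e/, which is a front vowel, so the diminutive suffix is -pes, giving *todejpes*.
The diminutive form *todejpes* — final sound /s/ (a sibilant) → -uz → *todejpesuz*.
The plural form *todejpesuz* — final consonant /z/ (voiced) → -ef → *todejpesuzef*.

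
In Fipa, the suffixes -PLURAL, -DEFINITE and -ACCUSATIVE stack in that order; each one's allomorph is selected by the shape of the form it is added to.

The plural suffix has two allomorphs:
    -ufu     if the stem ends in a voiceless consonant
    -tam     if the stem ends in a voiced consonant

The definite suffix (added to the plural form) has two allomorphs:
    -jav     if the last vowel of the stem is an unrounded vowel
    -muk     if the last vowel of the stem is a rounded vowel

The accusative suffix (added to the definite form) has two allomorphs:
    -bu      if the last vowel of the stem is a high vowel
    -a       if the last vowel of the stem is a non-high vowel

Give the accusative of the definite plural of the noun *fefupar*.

Since the final consonant of *fefupar* is /r/ (voiced), it takes -tam, giving *fefupartam*.
The plural form *fefupartam* — last vowel /a/ (an unrounded vowel) → -jav → *fefupartamjav*.
The last vowel of the definite form *fefupartamjav* is /a/, which is a non-high vowel, so the accusative suffix is -a, giving *fefupartamjava*.

fefupartamjava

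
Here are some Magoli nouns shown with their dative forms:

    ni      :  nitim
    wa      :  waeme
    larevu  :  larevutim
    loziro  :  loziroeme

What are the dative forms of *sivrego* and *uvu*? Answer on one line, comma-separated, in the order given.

sivregoeme, uvutim

The pattern is height harmony: -tim when the last vowel of the stem is a high vowel (*ni*, *larevu*); -eme when the last vowel of the stem is a non-high vowel (*wa*, *loziro*).
*sivrego* — last vowel /o/ (a non-high vowel) → -eme → *sivregoeme*.
*uvu*: last vowel = /u/, a high vowel → -tim → *uvutim*.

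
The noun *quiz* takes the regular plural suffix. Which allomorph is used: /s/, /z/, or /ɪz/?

The stem *quiz* ends in a sibilant (/s, z, ʃ, ʒ, tʃ, dʒ/).
The plural suffix surfaces as /ɪz/ after sibilants, /s/ after other voiceless consonants, and /z/ after other voiced sounds.
So the plural -s on *quiz* is pronounced /ɪz/.

/ɪz/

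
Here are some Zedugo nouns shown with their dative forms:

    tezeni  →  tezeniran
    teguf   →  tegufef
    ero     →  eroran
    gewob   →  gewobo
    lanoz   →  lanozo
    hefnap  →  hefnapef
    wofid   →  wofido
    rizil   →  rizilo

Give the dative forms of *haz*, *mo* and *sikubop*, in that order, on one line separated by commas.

The pattern is voicing of the final sound: -ef when the stem ends in a voiceless consonant (*teguf*, *hefnap*); -o when the stem ends in a voiced consonant (*gewob*, *lanoz*, *wofid*, *rizil*); -ran when the stem ends in a vowel (*tezeni*, *ero*).
*haz* — final sound /z/ (a voiced consonant) → -o → *hazo*.
Since the final sound of *mo* is /o/ (a vowel), it takes -ran, giving *moran*.
The final sound of *sikubop* is /p/, which is a voiceless consonant, so the suffix is -ef, giving *sikubopef*.

hazo, moran, sikubopef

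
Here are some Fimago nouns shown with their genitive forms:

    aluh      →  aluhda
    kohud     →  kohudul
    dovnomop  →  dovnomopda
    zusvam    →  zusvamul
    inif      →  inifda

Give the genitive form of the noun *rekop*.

rekopda

The pattern is voicing of the final consonant: -da when the stem ends in a voiceless consonant (*aluh*, *dovnomop*, *inif*); -ul when the stem ends in a voiced consonant (*kohud*, *zusvam*).
*rekop* — final consonant /p/ (voiceless) → -da → *rekopda*.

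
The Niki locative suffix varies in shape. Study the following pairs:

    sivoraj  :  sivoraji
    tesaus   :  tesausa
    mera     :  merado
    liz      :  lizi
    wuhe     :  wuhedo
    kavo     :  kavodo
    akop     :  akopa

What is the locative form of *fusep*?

fusepa

The alternation tracks the final sound of the stem — -a when the stem ends in a voiceless consonant (*tesaus*, *akop*); -i when the stem ends in a voiced consonant (*sivoraj*, *liz*); -do when the stem ends in a vowel (*mera*, *wuhe*, *kavo*).
*fusep*: final sound = /p/, a voiceless consonant → -a → *fusepa*.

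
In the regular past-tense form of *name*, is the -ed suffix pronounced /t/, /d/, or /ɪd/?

/d/

The stem *name* ends in a voiced sound other than /d/.
The -ed suffix is realized as /ɪd/ after /t, d/; as /t/ after other voiceless consonants; and as /d/ after other voiced sounds.
So -ed on *name* is pronounced /d/.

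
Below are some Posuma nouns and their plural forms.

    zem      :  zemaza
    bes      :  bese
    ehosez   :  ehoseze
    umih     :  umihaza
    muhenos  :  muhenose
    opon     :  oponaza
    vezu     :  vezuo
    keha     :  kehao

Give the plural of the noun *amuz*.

amuze

Looking at the final sound of each stem: -e when the stem ends in a sibilant (*bes*, *ehosez*, *muhenos*); -aza when the stem ends in a non-sibilant consonant (*zem*, *umih*, *opon*); -o when the stem ends in a vowel (*vezu*, *keha*).
Since the final sound of *amuz* is /z/ (a sibilant), it takes -e, giving *amuze*.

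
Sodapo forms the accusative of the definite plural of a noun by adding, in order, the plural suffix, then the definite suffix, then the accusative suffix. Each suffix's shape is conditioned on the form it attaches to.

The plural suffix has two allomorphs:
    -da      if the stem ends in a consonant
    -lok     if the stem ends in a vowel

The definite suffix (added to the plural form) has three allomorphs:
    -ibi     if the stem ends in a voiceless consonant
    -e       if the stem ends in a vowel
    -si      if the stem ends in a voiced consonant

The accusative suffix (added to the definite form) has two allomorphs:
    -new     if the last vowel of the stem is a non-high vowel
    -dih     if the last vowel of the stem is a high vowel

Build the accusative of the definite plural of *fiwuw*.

fiwuwdaenew

Since the final sound of *fiwuw* is /w/ (a consonant), it takes -da, giving *fiwuwda*.
The plural form *fiwuwda* — final sound /a/ (a vowel) → -e → *fiwuwdae*.
The definite form *fiwuwdae*: last vowel = /e/, a non-high vowel → -new → *fiwuwdaenew*.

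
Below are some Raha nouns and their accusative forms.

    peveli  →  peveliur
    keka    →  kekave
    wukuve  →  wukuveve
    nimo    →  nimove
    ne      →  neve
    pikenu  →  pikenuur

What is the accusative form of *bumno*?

The alternation tracks the last vowel of the stem — -ur when the last vowel of the stem is a high vowel (*peveli*, *pikenu*); -ve when the last vowel of the stem is a non-high vowel (*keka*, *wukuve*, *nimo*, *ne*).
*bumno* — last vowel /o/ (a non-high vowel) → -ve → *bumnove*.

bumnove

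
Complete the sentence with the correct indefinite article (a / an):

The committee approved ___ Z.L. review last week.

The indefinite article is chosen by the initial *sound* of the following word, not its spelling.
The initialism *Z.L.* is read letter by letter; the first letter, Z, is pronounced /ziː/, which begins with a consonant sound.
So the article is *a*: The committee approved a Z.L. review last week.

a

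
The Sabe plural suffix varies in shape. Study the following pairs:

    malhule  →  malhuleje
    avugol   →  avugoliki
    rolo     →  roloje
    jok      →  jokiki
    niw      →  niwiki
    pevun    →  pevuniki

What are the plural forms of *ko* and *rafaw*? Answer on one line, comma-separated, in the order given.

koje, rafawiki

Looking at the final sound of each stem: -iki when the stem ends in a consonant (*avugol*, *jok*, *niw*, *pevun*); -je when the stem ends in a vowel (*malhule*, *rolo*).
Since the final sound of *ko* is /o/ (a vowel), it takes -je, giving *koje*.
*rafaw* — final sound /w/ (a consonant) → -iki → *rafawiki*.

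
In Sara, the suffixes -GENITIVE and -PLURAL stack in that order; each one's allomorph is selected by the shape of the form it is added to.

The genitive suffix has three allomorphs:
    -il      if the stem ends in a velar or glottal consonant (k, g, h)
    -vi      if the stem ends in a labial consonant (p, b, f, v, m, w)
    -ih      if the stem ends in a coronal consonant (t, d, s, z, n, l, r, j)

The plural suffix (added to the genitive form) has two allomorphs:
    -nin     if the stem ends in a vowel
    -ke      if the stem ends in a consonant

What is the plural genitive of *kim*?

kimvinin

*kim* — final consonant /m/ (labial) → -vi → *kimvi*.
The final sound of the genitive form *kimvi* is /i/, which is a vowel, so the plural suffix is -nin, giving *kimvinin*.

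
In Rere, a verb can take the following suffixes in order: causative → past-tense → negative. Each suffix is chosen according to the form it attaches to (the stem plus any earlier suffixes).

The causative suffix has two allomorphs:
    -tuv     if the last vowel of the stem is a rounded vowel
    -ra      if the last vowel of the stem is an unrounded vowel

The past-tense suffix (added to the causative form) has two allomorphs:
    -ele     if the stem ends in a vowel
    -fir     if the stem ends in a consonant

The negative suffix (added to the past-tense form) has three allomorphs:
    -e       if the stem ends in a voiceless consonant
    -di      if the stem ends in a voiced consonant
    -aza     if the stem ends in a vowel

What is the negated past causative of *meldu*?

meldutuvfirdi

The last vowel of *meldu* is /u/, which is a rounded vowel, so the causative suffix is -tuv, giving *meldutuv*.
Since the final sound of the causative form *meldutuv* is /v/ (a consonant), it takes -fir, giving *meldutuvfir*.
The past-tense form *meldutuvfir*: final sound = /r/, a voiced consonant → -di → *meldutuvfirdi*.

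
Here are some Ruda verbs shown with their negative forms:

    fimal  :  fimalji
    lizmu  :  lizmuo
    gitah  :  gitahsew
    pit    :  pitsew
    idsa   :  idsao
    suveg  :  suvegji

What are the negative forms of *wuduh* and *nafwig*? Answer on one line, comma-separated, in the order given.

The suffix is conditioned by the final sound: -sew when the stem ends in a voiceless consonant (*gitah*, *pit*); -ji when the stem ends in a voiced consonant (*fimal*, *suveg*); -o when the stem ends in a vowel (*lizmu*, *idsa*).
*wuduh* — final sound /h/ (a voiceless consonant) → -sew → *wuduhsew*.
The final sound of *nafwig* is /g/, which is a voiced consonant, so the suffix is -ji, giving *nafwigji*.

wuduhsew, nafwigji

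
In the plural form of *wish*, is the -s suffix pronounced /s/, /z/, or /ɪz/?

/ɪz/

The stem *wish* ends in a sibilant (/s, z, ʃ, ʒ, tʃ, dʒ/).
The plural suffix surfaces as /ɪz/ after sibilants, /s/ after other voiceless consonants, and /z/ after other voiced sounds.
So the plural -s on *wish* is pronounced /ɪz/.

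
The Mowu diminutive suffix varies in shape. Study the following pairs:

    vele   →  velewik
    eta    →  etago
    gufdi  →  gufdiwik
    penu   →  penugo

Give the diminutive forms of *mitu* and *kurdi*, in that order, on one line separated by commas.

mitugo, kurdiwik

The pattern is front/back vowel harmony: -wik when the last vowel of the stem is a front vowel (*vele*, *gufdi*); -go when the last vowel of the stem is a back vowel (*eta*, *penu*).
The last vowel of *mitu* is /u/, which is a back vowel, so the suffix is -go, giving *mitugo*.
The last vowel of *kurdi* is /i/, which is a front vowel, so the suffix is -wik, giving *kurdiwik*.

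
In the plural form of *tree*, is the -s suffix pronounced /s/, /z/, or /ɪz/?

/z/

The stem *tree* ends in a voiced non-sibilant sound.
The plural suffix surfaces as /ɪz/ after sibilants, /s/ after other voiceless consonants, and /z/ after other voiced sounds.
So the plural -s on *tree* is pronounced /z/.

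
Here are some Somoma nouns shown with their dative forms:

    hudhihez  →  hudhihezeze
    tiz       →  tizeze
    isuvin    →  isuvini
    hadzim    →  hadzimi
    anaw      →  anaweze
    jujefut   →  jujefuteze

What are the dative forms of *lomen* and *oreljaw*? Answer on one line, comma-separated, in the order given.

lomeni, oreljaweze

The alternation tracks the final consonant of the stem — -i when the stem ends in a nasal (*isuvin*, *hadzim*); -eze when the stem ends in a non-nasal consonant (*hudhihez*, *tiz*, *anaw*, *jujefut*).
Since the final consonant of *lomen* is /n/ (a nasal), it takes -i, giving *lomeni*.
The final consonant of *oreljaw* is /w/, which is non-nasal, so the suffix is -eze, giving *oreljaweze*.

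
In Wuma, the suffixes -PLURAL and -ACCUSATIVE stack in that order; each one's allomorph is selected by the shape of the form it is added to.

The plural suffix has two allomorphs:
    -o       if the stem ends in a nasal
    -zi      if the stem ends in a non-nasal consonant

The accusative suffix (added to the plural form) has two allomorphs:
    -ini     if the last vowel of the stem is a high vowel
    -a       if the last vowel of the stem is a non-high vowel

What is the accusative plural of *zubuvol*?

The final consonant of *zubuvol* is /l/, which is non-nasal, so the plural suffix is -zi, giving *zubuvolzi*.
The plural form *zubuvolzi* — last vowel /i/ (a high vowel) → -ini → *zubuvolziini*.

zubuvolziini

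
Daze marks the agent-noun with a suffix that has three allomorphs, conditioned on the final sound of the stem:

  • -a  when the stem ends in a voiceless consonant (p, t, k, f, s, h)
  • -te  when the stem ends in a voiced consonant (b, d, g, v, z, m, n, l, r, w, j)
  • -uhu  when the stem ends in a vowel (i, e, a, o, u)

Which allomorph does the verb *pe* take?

Since the final sound of *pe* is /e/ (a vowel), it takes -uhu.

-uhu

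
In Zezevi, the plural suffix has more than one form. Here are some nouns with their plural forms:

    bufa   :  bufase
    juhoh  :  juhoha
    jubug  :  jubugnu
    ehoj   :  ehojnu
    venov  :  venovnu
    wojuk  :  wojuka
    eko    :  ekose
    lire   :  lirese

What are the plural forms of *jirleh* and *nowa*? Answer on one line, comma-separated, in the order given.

jirleha, nowase

The pattern is voicing of the final sound: -a when the stem ends in a voiceless consonant (*juhoh*, *wojuk*); -nu when the stem ends in a voiced consonant (*jubug*, *ehoj*, *venov*); -se when the stem ends in a vowel (*bufa*, *eko*, *lire*).
*jirleh* — final sound /h/ (a voiceless consonant) → -a → *jirleha*.
*nowa*: final sound = /a/, a vowel → -se → *nowase*.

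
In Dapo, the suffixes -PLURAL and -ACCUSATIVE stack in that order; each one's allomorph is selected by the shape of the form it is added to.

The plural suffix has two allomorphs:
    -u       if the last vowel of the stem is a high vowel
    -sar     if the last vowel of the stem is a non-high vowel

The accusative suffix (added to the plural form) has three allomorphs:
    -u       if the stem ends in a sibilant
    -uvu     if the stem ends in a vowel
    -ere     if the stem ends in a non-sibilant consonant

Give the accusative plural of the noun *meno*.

*meno*: last vowel = /o/, a non-high vowel → -sar → *menosar*.
The plural form *menosar*: final sound = /r/, a non-sibilant consonant → -ere → *menosarere*.

menosarere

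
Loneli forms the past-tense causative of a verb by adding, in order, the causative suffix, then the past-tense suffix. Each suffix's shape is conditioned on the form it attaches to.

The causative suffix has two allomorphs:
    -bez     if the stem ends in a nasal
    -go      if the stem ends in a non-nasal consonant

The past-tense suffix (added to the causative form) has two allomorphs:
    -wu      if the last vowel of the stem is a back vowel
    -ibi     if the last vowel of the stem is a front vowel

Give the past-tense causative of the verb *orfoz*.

*orfoz* — final consonant /z/ (non-nasal) → -go → *orfozgo*.
The last vowel of the causative form *orfozgo* is /o/, which is a back vowel, so the past-tense suffix is -wu, giving *orfozgowu*.

orfozgowu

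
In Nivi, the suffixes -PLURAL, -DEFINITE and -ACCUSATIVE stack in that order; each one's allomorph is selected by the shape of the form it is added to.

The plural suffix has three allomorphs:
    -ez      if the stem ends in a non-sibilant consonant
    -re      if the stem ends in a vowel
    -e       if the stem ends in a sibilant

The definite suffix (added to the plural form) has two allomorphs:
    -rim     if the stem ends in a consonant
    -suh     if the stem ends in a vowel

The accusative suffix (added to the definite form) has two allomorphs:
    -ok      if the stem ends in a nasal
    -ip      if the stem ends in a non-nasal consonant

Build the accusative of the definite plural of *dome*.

*dome* — final sound /e/ (a vowel) → -re → *domere*.
The plural form *domere* — final sound /e/ (a vowel) → -suh → *domeresuh*.
The definite form *domeresuh*: final consonant = /h/, non-nasal → -ip → *domeresuhip*.

domeresuhip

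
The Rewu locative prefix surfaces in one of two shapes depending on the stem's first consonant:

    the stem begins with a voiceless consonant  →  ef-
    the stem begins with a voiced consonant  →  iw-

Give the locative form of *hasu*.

Since the first consonant of *hasu* is /h/ (voiceless), it takes ef-, giving *efhasu*.

efhasu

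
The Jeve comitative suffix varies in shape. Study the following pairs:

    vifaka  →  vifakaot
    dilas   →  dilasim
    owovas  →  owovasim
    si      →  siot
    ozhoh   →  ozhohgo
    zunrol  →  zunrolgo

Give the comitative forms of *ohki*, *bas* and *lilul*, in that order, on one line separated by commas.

ohkiot, basim, lilulgo

The pattern is sibilance of the final sound: -im when the stem ends in a sibilant (*dilas*, *owovas*); -go when the stem ends in a non-sibilant consonant (*ozhoh*, *zunrol*); -ot when the stem ends in a vowel (*vifaka*, *si*).
The final sound of *ohki* is /i/, which is a vowel, so the suffix is -ot, giving *ohkiot*.
*bas* — final sound /s/ (a sibilant) → -im → *basim*.
*lilul* — final sound /l/ (a non-sibilant consonant) → -go → *lilulgo*.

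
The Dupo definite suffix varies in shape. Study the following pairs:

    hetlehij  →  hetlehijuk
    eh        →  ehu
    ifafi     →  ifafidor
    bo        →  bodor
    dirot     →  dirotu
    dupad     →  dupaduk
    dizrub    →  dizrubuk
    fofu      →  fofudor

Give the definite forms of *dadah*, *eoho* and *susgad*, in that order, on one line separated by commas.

dadahu, eohodor, susgaduk

The suffix is conditioned by the final sound: -u when the stem ends in a voiceless consonant (*eh*, *dirot*); -uk when the stem ends in a voiced consonant (*hetlehij*, *dupad*, *dizrub*); -dor when the stem ends in a vowel (*ifafi*, *bo*, *fofu*).
The final sound of *dadah* is /h/, which is a voiceless consonant, so the suffix is -u, giving *dadahu*.
Since the final sound of *eoho* is /o/ (a vowel), it takes -dor, giving *eohodor*.
The final sound of *susgad* is /d/, which is a voiced consonant, so the suffix is -uk, giving *susgaduk*.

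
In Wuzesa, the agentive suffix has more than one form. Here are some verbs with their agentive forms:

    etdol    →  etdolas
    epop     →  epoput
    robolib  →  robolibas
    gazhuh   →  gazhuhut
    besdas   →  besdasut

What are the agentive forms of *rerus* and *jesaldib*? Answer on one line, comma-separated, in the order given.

rerusut, jesaldibas

Looking at the final consonant of each stem: -ut when the stem ends in a voiceless consonant (*epop*, *gazhuh*, *besdas*); -as when the stem ends in a voiced consonant (*etdol*, *robolib*).
*rerus*: final consonant = /s/, voiceless → -ut → *rerusut*.
Since the final consonant of *jesaldib* is /b/ (voiced), it takes -as, giving *jesaldibas*.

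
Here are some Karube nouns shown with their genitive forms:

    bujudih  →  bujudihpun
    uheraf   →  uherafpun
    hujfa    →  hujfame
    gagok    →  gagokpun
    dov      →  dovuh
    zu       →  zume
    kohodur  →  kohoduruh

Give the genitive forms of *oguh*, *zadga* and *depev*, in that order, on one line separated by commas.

oguhpun, zadgame, depevuh

The pattern is voicing of the final sound: -pun when the stem ends in a voiceless consonant (*bujudih*, *uheraf*, *gagok*); -uh when the stem ends in a voiced consonant (*dov*, *kohodur*); -me when the stem ends in a vowel (*hujfa*, *zu*).
Since the final sound of *oguh* is /h/ (a voiceless consonant), it takes -pun, giving *oguhpun*.
*zadga* — final sound /a/ (a vowel) → -me → *zadgame*.
The final sound of *depev* is /v/, which is a voiced consonant, so the suffix is -uh, giving *depevuh*.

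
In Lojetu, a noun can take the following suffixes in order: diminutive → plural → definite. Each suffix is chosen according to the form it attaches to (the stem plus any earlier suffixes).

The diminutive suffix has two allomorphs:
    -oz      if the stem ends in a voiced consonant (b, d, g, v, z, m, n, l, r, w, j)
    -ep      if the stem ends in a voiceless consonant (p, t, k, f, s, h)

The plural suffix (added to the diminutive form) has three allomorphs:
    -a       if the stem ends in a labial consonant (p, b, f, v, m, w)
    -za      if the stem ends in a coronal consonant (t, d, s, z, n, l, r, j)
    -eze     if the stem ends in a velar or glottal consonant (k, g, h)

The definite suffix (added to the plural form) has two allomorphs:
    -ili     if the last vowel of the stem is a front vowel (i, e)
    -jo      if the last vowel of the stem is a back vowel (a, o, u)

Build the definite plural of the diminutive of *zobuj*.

*zobuj* — final consonant /j/ (voiced) → -oz → *zobujoz*.
The final consonant of the diminutive form *zobujoz* is /z/, which is coronal, so the plural suffix is -za, giving *zobujozza*.
The plural form *zobujozza* — last vowel /a/ (a back vowel) → -jo → *zobujozzajo*.

zobujozzajo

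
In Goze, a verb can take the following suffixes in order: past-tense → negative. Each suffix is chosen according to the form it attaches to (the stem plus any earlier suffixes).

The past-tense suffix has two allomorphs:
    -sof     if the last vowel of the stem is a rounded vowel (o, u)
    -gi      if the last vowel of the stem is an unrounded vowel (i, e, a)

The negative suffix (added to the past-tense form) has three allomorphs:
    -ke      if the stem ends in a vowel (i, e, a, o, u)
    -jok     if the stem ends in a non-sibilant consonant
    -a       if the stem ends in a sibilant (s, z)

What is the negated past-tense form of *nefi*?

nefigike

Since the last vowel of *nefi* is /i/ (an unrounded vowel), it takes -gi, giving *nefigi*.
The past-tense form *nefigi*: final sound = /i/, a vowel → -ke → *nefigike*.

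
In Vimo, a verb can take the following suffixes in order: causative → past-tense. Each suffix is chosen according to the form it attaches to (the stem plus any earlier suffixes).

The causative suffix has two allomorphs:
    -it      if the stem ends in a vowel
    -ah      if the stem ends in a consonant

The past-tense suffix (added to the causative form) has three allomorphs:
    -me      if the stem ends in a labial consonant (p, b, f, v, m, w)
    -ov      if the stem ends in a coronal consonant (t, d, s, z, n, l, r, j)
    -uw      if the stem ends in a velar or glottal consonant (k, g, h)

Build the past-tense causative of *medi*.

mediitov

Since the final sound of *medi* is /i/ (a vowel), it takes -it, giving *mediit*.
Since the final consonant of the causative form *mediit* is /t/ (coronal), it takes -ov, giving *mediitov*.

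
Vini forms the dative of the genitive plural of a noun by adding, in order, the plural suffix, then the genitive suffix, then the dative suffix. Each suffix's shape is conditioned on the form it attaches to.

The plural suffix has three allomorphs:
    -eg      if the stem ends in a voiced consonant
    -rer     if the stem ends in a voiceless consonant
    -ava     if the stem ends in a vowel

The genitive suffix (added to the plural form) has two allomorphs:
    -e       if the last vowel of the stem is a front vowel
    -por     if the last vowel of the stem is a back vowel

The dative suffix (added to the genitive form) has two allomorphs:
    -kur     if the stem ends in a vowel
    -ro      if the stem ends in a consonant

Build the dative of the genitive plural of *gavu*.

The final sound of *gavu* is /u/, which is a vowel, so the plural suffix is -ava, giving *gavuava*.
Since the last vowel of the plural form *gavuava* is /a/ (a back vowel), it takes -por, giving *gavuavapor*.
The final sound of the genitive form *gavuavapor* is /r/, which is a consonant, so the dative suffix is -ro, giving *gavuavaporro*.

gavuavaporro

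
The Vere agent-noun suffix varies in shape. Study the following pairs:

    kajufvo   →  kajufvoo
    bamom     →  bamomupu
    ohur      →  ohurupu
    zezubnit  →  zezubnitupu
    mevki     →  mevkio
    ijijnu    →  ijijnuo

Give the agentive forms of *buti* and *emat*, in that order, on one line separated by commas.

The alternation tracks the final sound of the stem — -upu when the stem ends in a consonant (*bamom*, *ohur*, *zezubnit*); -o when the stem ends in a vowel (*kajufvo*, *mevki*, *ijijnu*).
*buti*: final sound = /i/, a vowel → -o → *butio*.
*emat*: final sound = /t/, a consonant → -upu → *ematupu*.

butio, ematupu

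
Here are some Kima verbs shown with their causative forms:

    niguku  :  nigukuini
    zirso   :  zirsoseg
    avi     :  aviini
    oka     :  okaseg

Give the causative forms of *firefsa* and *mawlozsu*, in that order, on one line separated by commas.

The pattern is height harmony: -ini when the last vowel of the stem is a high vowel (*niguku*, *avi*); -seg when the last vowel of the stem is a non-high vowel (*zirso*, *oka*).
*firefsa*: last vowel = /a/, a non-high vowel → -seg → *firefsaseg*.
*mawlozsu* — last vowel /u/ (a high vowel) → -ini → *mawlozsuini*.

firefsaseg, mawlozsuini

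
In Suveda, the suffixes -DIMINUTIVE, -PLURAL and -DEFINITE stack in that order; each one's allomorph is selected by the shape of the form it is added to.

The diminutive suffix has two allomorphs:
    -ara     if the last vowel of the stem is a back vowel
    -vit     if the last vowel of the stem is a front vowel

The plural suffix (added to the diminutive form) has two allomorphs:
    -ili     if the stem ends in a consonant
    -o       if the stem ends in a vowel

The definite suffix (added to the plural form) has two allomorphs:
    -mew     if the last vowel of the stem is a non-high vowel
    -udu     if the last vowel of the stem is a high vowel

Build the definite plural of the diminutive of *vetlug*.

Since the last vowel of *vetlug* is /u/ (a back vowel), it takes -ara, giving *vetlugara*.
Since the final sound of the diminutive form *vetlugara* is /a/ (a vowel), it takes -o, giving *vetlugarao*.
Since the last vowel of the plural form *vetlugarao* is /o/ (a non-high vowel), it takes -mew, giving *vetlugaraomew*.

vetlugaraomew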